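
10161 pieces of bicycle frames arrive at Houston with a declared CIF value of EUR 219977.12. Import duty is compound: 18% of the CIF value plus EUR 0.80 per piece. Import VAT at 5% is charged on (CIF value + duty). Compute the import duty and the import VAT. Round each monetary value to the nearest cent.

Ad valorem component: 219977.12 × 18% = 39595.88
Specific component: 10161 × 0.80 = 8128.80
Import duty = 39595.88 + 8128.80 = 47724.68
VAT base = CIF + duty = 219977.12 + 47724.68 = 267701.80
Import VAT = 267701.80 × 5% = 13385.09

Import duty: EUR 47724.68; import VAT: EUR 13385.09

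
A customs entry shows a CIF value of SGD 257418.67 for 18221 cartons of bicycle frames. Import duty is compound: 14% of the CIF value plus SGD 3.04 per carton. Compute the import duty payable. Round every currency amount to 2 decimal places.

Import duty: SGD 91430.45

Ad valorem component: 257418.67 × 14% = 36038.61
Specific component: 18221 × 3.04 = 55391.84
Import duty = 36038.61 + 55391.84 = 91430.45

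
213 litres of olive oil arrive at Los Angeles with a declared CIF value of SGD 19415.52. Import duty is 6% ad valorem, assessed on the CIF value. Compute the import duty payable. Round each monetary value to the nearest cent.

Import duty = 19415.52 × 6% = 1164.93

Import duty: SGD 1164.93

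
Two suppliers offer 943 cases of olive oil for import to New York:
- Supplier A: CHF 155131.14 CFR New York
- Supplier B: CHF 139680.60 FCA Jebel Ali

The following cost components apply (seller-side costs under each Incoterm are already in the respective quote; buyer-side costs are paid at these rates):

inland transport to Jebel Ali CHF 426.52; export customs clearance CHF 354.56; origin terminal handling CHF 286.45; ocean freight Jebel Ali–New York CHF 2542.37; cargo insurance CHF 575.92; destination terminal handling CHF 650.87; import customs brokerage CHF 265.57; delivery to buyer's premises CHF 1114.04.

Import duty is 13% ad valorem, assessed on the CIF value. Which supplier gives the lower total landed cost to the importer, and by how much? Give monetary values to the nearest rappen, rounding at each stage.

Supplier B is cheaper by CHF 14262.55

Supplier A (CFR):
CIF value = CFR price + insurance = 155131.14 + 575.92 = 155707.06
Import duty = 155707.06 × 13% = 20241.92
Buyer bears (A): 575.92 + 650.87 + 265.57 + 1114.04 = 2606.40
Landed cost (A) = invoice 155131.14 + 2606.40 + duty 20241.92 = 177979.46
Supplier B (FCA):
CIF value = FCA price + origin terminal + freight + insurance = 139680.60 + 286.45 + 2542.37 + 575.92 = 143085.34
Import duty = 143085.34 × 13% = 18601.09
Buyer bears (B): 286.45 + 2542.37 + 575.92 + 650.87 + 265.57 + 1114.04 = 5435.22
Landed cost (B) = invoice 139680.60 + 5435.22 + duty 18601.09 = 163716.91
Difference = |177979.46 − 163716.91| = 14262.55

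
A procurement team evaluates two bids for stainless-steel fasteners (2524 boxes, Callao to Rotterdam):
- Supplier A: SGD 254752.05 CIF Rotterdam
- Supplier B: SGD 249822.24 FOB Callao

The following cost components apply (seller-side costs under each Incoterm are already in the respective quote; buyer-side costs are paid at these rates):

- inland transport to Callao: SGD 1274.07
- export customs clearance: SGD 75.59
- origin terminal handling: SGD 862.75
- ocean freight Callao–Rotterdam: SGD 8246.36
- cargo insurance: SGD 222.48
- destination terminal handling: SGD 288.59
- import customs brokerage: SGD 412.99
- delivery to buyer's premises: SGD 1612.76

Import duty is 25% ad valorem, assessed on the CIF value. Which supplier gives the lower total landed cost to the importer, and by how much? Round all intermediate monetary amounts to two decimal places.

Supplier A (CIF):
The CIF price already equals the CIF value: 254752.05
Import duty = 254752.05 × 25% = 63688.01
Buyer bears (A): 288.59 + 412.99 + 1612.76 = 2314.34
Landed cost (A) = invoice 254752.05 + 2314.34 + duty 63688.01 = 320754.40
Supplier B (FOB):
CIF value = FOB price + freight + insurance = 249822.24 + 8246.36 + 222.48 = 258291.08
Import duty = 258291.08 × 25% = 64572.77
Buyer bears (B): 8246.36 + 222.48 + 288.59 + 412.99 + 1612.76 = 10783.18
Landed cost (B) = invoice 249822.24 + 10783.18 + duty 64572.77 = 325178.19
Difference = |320754.40 − 325178.19| = 4423.79

Supplier A is cheaper by SGD 4423.79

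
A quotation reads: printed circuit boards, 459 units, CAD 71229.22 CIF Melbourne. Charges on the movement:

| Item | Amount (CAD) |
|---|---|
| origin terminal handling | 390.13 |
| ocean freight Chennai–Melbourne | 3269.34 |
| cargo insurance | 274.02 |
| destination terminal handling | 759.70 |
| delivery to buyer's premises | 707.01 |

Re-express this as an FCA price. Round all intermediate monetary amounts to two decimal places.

FCA price: CAD 67295.73

Not relevant to the conversion: destination terminal, delivery — on the buyer under both terms; not part of either seller's price.
From CIF to FCA, the seller no longer bears: origin terminal, freight, insurance.
FCA price = 71229.22 − 390.13 − 3269.34 − 274.02 = 67295.73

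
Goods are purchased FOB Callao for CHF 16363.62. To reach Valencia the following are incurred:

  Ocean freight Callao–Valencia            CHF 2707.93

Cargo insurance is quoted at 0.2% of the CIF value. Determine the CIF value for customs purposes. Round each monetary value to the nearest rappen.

Let C be the CIF value. C = FOB price + freight + 0.2% × C
C − 0.2% × C = 16363.62 + 2707.93
0.998 × C = 19071.55
C = 19071.55 / 0.998 = 19109.77
Insurance premium = 0.2% × 19109.77 = 38.22

CIF value: CHF 19109.77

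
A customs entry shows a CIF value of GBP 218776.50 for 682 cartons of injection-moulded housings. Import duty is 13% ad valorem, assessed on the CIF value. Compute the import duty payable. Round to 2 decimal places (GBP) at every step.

Import duty: GBP 28440.95

Import duty = 218776.50 × 13% = 28440.95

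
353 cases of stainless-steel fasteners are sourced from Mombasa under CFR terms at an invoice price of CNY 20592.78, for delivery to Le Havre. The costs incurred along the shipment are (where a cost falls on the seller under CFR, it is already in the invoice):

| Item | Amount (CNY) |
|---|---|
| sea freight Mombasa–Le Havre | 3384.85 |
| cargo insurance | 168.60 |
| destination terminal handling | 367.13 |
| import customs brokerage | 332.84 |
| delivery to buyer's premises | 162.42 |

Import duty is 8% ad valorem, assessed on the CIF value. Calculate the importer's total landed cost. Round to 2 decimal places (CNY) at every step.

Total landed cost: CNY 23284.68

CFR: the seller pays costs through ocean freight to the destination port, but not insurance.
Already in the invoice (seller's account under CFR): freight — exclude.
CIF value = CFR price + insurance = 20592.78 + 168.60 = 20761.38
Import duty = 20761.38 × 8% = 1660.91
Buyer bears: insurance 168.60 + destination terminal 367.13 + brokerage 332.84 + delivery 162.42 + duty 1660.91 = 2691.90
Landed cost = invoice 20592.78 + 2691.90 = 23284.68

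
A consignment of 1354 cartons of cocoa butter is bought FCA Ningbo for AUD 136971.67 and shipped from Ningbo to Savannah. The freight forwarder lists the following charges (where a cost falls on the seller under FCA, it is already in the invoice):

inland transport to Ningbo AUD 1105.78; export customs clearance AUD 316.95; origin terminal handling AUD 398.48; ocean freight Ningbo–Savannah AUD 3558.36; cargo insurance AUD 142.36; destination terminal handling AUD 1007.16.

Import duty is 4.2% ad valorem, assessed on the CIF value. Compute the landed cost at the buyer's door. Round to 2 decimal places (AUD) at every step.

FCA: the seller delivers export-cleared goods to the carrier; the buyer bears costs from that point.
Already in the invoice (seller's account under FCA): inland to port, export clearance — exclude.
CIF value = FCA price + origin terminal + freight + insurance = 136971.67 + 398.48 + 3558.36 + 142.36 = 141070.87
Import duty = 141070.87 × 4.2% = 5924.98
Buyer bears: origin terminal 398.48 + freight 3558.36 + insurance 142.36 + destination terminal 1007.16 + duty 5924.98 = 11031.34
Landed cost = invoice 136971.67 + 11031.34 = 148003.01

Total landed cost: AUD 148003.01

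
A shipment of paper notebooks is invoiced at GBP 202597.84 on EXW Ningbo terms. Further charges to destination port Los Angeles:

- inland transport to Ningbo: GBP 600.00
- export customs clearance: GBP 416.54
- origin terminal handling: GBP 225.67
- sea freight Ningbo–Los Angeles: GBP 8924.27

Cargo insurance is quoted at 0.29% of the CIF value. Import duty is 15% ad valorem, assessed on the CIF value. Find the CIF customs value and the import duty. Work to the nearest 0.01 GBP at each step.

CIF value: GBP 213383.13; import duty: GBP 32007.47

Let C be the CIF value. C = EXW price + pre-shipment costs + freight + 0.29% × C
C − 0.29% × C = 202597.84 + 600.00 + 416.54 + 225.67 + 8924.27
0.9971 × C = 212764.32
C = 212764.32 / 0.9971 = 213383.13
Insurance premium = 0.29% × 213383.13 = 618.81
Import duty = 213383.13 × 15% = 32007.47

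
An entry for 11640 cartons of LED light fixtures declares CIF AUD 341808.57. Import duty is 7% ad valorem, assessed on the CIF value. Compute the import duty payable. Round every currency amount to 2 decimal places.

Import duty: AUD 23926.60

Import duty = 341808.57 × 7% = 23926.60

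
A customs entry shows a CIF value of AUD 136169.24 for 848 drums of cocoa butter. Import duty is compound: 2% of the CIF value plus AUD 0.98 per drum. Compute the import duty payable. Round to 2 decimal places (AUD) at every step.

Import duty: AUD 3554.42

Ad valorem component: 136169.24 × 2% = 2723.38
Specific component: 848 × 0.98 = 831.04
Import duty = 2723.38 + 831.04 = 3554.42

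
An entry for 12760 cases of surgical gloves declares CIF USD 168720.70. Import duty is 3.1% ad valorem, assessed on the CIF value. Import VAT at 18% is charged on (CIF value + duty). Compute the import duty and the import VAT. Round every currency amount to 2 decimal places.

Import duty = 168720.70 × 3.1% = 5230.34
VAT base = CIF + duty = 168720.70 + 5230.34 = 173951.04
Import VAT = 173951.04 × 18% = 31311.19

Import duty: USD 5230.34; import VAT: USD 31311.19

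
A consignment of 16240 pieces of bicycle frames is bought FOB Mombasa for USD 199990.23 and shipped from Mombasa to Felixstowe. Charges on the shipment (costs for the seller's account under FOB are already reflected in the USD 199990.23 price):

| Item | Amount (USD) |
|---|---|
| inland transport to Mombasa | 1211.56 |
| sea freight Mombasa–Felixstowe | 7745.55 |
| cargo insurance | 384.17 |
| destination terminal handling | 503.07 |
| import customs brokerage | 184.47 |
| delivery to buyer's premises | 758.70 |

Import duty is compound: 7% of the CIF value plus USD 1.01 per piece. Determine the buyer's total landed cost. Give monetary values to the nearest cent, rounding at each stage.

FOB: the seller bears costs until goods are on board at the origin port; the buyer bears freight, insurance and all costs thereafter.
Already in the invoice (seller's account under FOB): inland to port — exclude.
CIF value = FOB price + freight + insurance = 199990.23 + 7745.55 + 384.17 = 208119.95
Ad valorem component: 208119.95 × 7% = 14568.40
Specific component: 16240 × 1.01 = 16402.40
Import duty = 14568.40 + 16402.40 = 30970.80
Buyer bears: freight 7745.55 + insurance 384.17 + destination terminal 503.07 + brokerage 184.47 + delivery 758.70 + duty 30970.80 = 40546.76
Landed cost = invoice 199990.23 + 40546.76 = 240536.99

Total landed cost: USD 240536.99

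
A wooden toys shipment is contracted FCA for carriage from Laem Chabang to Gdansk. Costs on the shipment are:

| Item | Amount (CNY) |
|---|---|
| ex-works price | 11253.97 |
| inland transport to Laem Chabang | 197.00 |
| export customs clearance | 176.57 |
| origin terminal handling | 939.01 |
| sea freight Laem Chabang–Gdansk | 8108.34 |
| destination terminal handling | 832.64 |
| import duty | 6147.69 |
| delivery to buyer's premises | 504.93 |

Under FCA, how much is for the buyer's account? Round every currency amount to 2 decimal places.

Buyer's account: CNY 16532.61

FCA: the seller delivers export-cleared goods to the carrier; the buyer bears costs from that point.
Seller's account: goods 11253.97 + inland to port 197.00 + export clearance 176.57 = 11627.54
Buyer's account: origin terminal 939.01 + freight 8108.34 + destination terminal 832.64 + duty 6147.69 + delivery 504.93 = 16532.61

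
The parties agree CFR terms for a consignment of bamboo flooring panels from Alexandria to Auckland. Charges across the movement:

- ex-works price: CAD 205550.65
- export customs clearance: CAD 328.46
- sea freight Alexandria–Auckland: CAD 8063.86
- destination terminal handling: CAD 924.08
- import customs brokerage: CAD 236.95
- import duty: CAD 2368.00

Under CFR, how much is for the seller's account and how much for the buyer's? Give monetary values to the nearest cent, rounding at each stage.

CFR: the seller pays costs through ocean freight to the destination port, but not insurance.
Seller's account: goods 205550.65 + export clearance 328.46 + freight 8063.86 = 213942.97
Buyer's account: destination terminal 924.08 + brokerage 236.95 + duty 2368.00 = 3529.03

Seller: CAD 213942.97; buyer: CAD 3529.03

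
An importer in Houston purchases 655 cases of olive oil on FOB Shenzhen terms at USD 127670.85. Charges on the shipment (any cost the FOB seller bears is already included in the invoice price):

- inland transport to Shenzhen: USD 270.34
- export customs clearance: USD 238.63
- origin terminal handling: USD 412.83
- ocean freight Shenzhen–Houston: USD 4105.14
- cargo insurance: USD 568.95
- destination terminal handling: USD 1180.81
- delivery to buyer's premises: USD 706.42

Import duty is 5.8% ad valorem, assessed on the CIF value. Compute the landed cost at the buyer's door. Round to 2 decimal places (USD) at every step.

Total landed cost: USD 141908.18

FOB: the seller bears costs until goods are on board at the origin port; the buyer bears freight, insurance and all costs thereafter.
Already in the invoice (seller's account under FOB): inland to port, export clearance, origin terminal — exclude.
CIF value = FOB price + freight + insurance = 127670.85 + 4105.14 + 568.95 = 132344.94
Import duty = 132344.94 × 5.8% = 7676.01
Buyer bears: freight 4105.14 + insurance 568.95 + destination terminal 1180.81 + delivery 706.42 + duty 7676.01 = 14237.33
Landed cost = invoice 127670.85 + 14237.33 = 141908.18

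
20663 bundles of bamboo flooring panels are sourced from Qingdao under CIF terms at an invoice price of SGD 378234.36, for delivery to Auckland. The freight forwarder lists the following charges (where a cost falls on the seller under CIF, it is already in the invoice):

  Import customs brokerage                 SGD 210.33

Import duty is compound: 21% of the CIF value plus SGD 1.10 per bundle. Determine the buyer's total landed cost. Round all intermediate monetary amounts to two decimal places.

Total landed cost: SGD 480603.21

CIF: the seller pays costs through ocean freight and marine insurance to the destination port.
The CIF price already equals the CIF value: 378234.36
Ad valorem component: 378234.36 × 21% = 79429.22
Specific component: 20663 × 1.10 = 22729.30
Import duty = 79429.22 + 22729.30 = 102158.52
Buyer bears: brokerage 210.33 + duty 102158.52 = 102368.85
Landed cost = invoice 378234.36 + 102368.85 = 480603.21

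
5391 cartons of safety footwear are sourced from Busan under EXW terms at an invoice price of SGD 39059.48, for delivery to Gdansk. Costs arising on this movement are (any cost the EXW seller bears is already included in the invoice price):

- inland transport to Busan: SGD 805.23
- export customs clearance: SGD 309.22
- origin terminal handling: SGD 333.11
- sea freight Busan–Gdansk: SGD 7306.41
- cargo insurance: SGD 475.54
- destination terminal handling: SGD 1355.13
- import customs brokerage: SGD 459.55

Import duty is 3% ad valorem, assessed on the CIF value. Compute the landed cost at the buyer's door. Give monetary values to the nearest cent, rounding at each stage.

EXW: the seller makes goods available at their premises; the buyer bears all onward costs.
CIF value = EXW price + inland to port + export clearance + origin terminal + freight + insurance = 39059.48 + 805.23 + 309.22 + 333.11 + 7306.41 + 475.54 = 48288.99
Import duty = 48288.99 × 3% = 1448.67
Buyer bears: inland to port 805.23 + export clearance 309.22 + origin terminal 333.11 + freight 7306.41 + insurance 475.54 + destination terminal 1355.13 + brokerage 459.55 + duty 1448.67 = 12492.86
Landed cost = invoice 39059.48 + 12492.86 = 51552.34

Total landed cost: SGD 51552.34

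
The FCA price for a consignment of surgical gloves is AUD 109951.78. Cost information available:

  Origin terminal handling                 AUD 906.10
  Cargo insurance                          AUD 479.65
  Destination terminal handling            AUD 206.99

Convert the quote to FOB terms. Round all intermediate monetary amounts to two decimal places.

Not relevant to the conversion: destination terminal, insurance — on the buyer under both terms; not part of either seller's price.
From FCA to FOB, the seller additionally bears: origin terminal.
FOB price = 109951.78 + 906.10 = 110857.88

FOB price: AUD 110857.88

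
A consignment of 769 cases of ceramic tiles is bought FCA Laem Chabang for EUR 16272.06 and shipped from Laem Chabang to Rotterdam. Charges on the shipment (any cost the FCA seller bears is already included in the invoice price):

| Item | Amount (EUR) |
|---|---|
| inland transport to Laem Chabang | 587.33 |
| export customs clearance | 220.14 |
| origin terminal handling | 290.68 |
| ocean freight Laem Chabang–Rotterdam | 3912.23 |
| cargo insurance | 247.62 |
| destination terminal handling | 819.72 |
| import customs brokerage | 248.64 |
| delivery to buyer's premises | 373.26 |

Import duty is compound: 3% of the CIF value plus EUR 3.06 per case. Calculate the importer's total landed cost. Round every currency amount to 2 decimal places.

Total landed cost: EUR 25139.03

FCA: the seller delivers export-cleared goods to the carrier; the buyer bears costs from that point.
Already in the invoice (seller's account under FCA): inland to port, export clearance — exclude.
CIF value = FCA price + origin terminal + freight + insurance = 16272.06 + 290.68 + 3912.23 + 247.62 = 20722.59
Ad valorem component: 20722.59 × 3% = 621.68
Specific component: 769 × 3.06 = 2353.14
Import duty = 621.68 + 2353.14 = 2974.82
Buyer bears: origin terminal 290.68 + freight 3912.23 + insurance 247.62 + destination terminal 819.72 + brokerage 248.64 + delivery 373.26 + duty 2974.82 = 8866.97
Landed cost = invoice 16272.06 + 8866.97 = 25139.03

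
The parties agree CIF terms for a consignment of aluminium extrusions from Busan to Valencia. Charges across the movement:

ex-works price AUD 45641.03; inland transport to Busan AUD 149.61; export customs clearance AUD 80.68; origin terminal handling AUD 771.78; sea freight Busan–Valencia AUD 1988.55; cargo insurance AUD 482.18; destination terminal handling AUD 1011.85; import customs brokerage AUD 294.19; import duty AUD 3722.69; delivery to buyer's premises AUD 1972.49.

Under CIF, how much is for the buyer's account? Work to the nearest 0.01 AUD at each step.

CIF: the seller pays costs through ocean freight and marine insurance to the destination port.
Seller's account: goods 45641.03 + inland to port 149.61 + export clearance 80.68 + origin terminal 771.78 + freight 1988.55 + insurance 482.18 = 49113.83
Buyer's account: destination terminal 1011.85 + brokerage 294.19 + duty 3722.69 + delivery 1972.49 = 7001.22

Buyer's account: AUD 7001.22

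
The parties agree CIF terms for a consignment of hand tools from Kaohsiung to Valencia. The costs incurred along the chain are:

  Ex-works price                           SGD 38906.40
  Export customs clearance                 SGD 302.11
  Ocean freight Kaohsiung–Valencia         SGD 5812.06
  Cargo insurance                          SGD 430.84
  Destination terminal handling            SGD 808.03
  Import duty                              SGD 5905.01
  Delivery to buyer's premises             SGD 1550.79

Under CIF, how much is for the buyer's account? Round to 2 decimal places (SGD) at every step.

Buyer's account: SGD 8263.83

CIF: the seller pays costs through ocean freight and marine insurance to the destination port.
Seller's account: goods 38906.40 + export clearance 302.11 + freight 5812.06 + insurance 430.84 = 45451.41
Buyer's account: destination terminal 808.03 + duty 5905.01 + delivery 1550.79 = 8263.83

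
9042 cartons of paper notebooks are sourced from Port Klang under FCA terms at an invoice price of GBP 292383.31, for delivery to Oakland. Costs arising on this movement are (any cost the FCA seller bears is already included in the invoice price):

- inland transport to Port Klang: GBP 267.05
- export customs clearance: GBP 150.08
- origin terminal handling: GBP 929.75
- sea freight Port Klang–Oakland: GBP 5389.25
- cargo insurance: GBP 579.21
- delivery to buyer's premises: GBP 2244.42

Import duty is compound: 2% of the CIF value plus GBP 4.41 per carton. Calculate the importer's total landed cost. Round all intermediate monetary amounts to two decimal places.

FCA: the seller delivers export-cleared goods to the carrier; the buyer bears costs from that point.
Already in the invoice (seller's account under FCA): inland to port, export clearance — exclude.
CIF value = FCA price + origin terminal + freight + insurance = 292383.31 + 929.75 + 5389.25 + 579.21 = 299281.52
Ad valorem component: 299281.52 × 2% = 5985.63
Specific component: 9042 × 4.41 = 39875.22
Import duty = 5985.63 + 39875.22 = 45860.85
Buyer bears: origin terminal 929.75 + freight 5389.25 + insurance 579.21 + delivery 2244.42 + duty 45860.85 = 55003.48
Landed cost = invoice 292383.31 + 55003.48 = 347386.79

Total landed cost: GBP 347386.79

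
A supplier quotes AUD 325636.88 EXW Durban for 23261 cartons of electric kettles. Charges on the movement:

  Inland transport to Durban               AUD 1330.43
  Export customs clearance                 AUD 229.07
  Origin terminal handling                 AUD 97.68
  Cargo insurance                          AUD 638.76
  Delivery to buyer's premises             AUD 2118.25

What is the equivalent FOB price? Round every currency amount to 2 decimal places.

Not relevant to the conversion: delivery, insurance — on the buyer under both terms; not part of either seller's price.
From EXW to FOB, the seller additionally bears: inland to port, export clearance, origin terminal.
FOB price = 325636.88 + 1330.43 + 229.07 + 97.68 = 327294.06

FOB price: AUD 327294.06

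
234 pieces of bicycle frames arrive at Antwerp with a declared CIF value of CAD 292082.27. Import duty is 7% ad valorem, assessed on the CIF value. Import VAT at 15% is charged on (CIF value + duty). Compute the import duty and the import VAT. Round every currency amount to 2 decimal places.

Import duty = 292082.27 × 7% = 20445.76
VAT base = CIF + duty = 292082.27 + 20445.76 = 312528.03
Import VAT = 312528.03 × 15% = 46879.20

Import duty: CAD 20445.76; import VAT: CAD 46879.20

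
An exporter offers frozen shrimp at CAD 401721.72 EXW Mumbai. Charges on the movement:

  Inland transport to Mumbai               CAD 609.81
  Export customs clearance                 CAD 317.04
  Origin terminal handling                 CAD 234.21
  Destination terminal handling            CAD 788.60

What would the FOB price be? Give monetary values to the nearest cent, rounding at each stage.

FOB price: CAD 402882.78

Not relevant to the conversion: destination terminal — on the buyer under both terms; not part of either seller's price.
From EXW to FOB, the seller additionally bears: inland to port, export clearance, origin terminal.
FOB price = 401721.72 + 609.81 + 317.04 + 234.21 = 402882.78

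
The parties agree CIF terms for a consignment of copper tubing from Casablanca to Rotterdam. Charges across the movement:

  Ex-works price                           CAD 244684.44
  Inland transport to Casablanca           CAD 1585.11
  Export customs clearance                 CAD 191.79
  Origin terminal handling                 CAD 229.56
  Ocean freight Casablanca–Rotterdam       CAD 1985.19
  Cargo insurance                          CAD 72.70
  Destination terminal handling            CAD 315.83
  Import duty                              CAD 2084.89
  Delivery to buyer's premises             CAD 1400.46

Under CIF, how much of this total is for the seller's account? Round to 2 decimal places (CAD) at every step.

Seller's account: CAD 248748.79

CIF: the seller pays costs through ocean freight and marine insurance to the destination port.
Seller's account: goods 244684.44 + inland to port 1585.11 + export clearance 191.79 + origin terminal 229.56 + freight 1985.19 + insurance 72.70 = 248748.79
Buyer's account: destination terminal 315.83 + duty 2084.89 + delivery 1400.46 = 3801.18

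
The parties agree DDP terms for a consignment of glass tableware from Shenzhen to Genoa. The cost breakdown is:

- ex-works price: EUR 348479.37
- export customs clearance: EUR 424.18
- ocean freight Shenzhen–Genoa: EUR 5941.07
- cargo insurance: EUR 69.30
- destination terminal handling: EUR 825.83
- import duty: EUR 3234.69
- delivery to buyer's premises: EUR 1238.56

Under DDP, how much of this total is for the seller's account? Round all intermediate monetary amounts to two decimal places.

DDP: the seller bears all costs including import duty.
Seller's account: goods 348479.37 + export clearance 424.18 + freight 5941.07 + insurance 69.30 + destination terminal 825.83 + duty 3234.69 + delivery 1238.56 = 360213.00
Buyer's account: 0.00

Seller's account: EUR 360213.00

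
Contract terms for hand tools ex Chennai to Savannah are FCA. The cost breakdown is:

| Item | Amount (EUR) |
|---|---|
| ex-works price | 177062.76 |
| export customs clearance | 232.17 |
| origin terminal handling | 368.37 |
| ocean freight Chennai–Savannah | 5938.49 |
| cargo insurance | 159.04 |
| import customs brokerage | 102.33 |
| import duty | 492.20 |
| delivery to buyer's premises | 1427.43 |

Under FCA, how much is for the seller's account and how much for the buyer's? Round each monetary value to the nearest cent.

Seller: EUR 177294.93; buyer: EUR 8487.86

FCA: the seller delivers export-cleared goods to the carrier; the buyer bears costs from that point.
Seller's account: goods 177062.76 + export clearance 232.17 = 177294.93
Buyer's account: origin terminal 368.37 + freight 5938.49 + insurance 159.04 + brokerage 102.33 + duty 492.20 + delivery 1427.43 = 8487.86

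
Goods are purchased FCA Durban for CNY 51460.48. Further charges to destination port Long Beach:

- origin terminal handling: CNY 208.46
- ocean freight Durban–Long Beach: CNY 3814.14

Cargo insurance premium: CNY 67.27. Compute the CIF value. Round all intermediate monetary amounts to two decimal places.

CIF value: CNY 55550.35

CIF = FCA price + pre-shipment costs + freight + insurance
CIF = 51460.48 + 208.46 + 3814.14 + 67.27 = 55550.35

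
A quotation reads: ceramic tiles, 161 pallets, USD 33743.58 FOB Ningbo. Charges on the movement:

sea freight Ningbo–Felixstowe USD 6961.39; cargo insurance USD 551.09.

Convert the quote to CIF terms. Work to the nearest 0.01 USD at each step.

From FOB to CIF, the seller additionally bears: freight, insurance.
CIF price = 33743.58 + 6961.39 + 551.09 = 41256.06

CIF price: USD 41256.06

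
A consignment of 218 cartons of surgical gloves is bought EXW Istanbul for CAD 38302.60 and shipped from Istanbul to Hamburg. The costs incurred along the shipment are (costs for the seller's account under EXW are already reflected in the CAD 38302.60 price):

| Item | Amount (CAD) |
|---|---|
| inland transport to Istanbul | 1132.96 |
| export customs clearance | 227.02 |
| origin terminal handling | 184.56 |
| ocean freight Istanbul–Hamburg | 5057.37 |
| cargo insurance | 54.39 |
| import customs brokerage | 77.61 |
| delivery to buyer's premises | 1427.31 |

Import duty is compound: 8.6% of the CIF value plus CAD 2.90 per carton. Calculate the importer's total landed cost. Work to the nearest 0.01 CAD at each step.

Total landed cost: CAD 50962.49

EXW: the seller makes goods available at their premises; the buyer bears all onward costs.
CIF value = EXW price + inland to port + export clearance + origin terminal + freight + insurance = 38302.60 + 1132.96 + 227.02 + 184.56 + 5057.37 + 54.39 = 44958.90
Ad valorem component: 44958.90 × 8.6% = 3866.47
Specific component: 218 × 2.90 = 632.20
Import duty = 3866.47 + 632.20 = 4498.67
Buyer bears: inland to port 1132.96 + export clearance 227.02 + origin terminal 184.56 + freight 5057.37 + insurance 54.39 + brokerage 77.61 + delivery 1427.31 + duty 4498.67 = 12659.89
Landed cost = invoice 38302.60 + 12659.89 = 50962.49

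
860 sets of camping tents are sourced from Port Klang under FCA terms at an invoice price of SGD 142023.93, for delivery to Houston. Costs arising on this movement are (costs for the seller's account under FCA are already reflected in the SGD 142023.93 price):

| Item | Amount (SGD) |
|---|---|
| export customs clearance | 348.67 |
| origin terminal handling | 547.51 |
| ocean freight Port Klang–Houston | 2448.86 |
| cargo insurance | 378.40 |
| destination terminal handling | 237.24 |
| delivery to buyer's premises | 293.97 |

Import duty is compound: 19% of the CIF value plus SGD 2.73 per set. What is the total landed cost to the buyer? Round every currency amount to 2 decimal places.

Total landed cost: SGD 175903.46

FCA: the seller delivers export-cleared goods to the carrier; the buyer bears costs from that point.
Already in the invoice (seller's account under FCA): export clearance — exclude.
CIF value = FCA price + origin terminal + freight + insurance = 142023.93 + 547.51 + 2448.86 + 378.40 = 145398.70
Ad valorem component: 145398.70 × 19% = 27625.75
Specific component: 860 × 2.73 = 2347.80
Import duty = 27625.75 + 2347.80 = 29973.55
Buyer bears: origin terminal 547.51 + freight 2448.86 + insurance 378.40 + destination terminal 237.24 + delivery 293.97 + duty 29973.55 = 33879.53
Landed cost = invoice 142023.93 + 33879.53 = 175903.46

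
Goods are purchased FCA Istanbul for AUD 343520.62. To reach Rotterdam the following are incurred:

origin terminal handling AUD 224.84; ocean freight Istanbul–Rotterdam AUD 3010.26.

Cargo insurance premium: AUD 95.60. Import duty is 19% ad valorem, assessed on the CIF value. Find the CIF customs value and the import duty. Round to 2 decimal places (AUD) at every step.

CIF value: AUD 346851.32; import duty: AUD 65901.75

CIF = FCA price + pre-shipment costs + freight + insurance
CIF = 343520.62 + 224.84 + 3010.26 + 95.60 = 346851.32
Import duty = 346851.32 × 19% = 65901.75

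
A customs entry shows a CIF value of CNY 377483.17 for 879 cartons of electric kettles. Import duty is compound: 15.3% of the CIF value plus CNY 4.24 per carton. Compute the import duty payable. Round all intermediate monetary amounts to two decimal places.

Ad valorem component: 377483.17 × 15.3% = 57754.93
Specific component: 879 × 4.24 = 3726.96
Import duty = 57754.93 + 3726.96 = 61481.89

Import duty: CNY 61481.89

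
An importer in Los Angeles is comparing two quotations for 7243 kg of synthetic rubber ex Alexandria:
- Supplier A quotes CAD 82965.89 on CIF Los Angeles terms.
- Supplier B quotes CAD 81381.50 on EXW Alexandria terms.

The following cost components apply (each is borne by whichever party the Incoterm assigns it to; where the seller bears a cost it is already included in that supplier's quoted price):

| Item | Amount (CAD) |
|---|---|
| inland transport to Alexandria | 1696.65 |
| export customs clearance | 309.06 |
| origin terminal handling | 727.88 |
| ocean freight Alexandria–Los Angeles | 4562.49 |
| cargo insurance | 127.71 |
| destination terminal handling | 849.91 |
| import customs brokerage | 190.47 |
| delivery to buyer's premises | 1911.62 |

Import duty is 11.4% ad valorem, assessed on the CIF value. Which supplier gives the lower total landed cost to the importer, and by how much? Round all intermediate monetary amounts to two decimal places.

Supplier A is cheaper by CAD 6505.09

Supplier A (CIF):
The CIF price already equals the CIF value: 82965.89
Import duty = 82965.89 × 11.4% = 9458.11
Buyer bears (A): 849.91 + 190.47 + 1911.62 = 2952.00
Landed cost (A) = invoice 82965.89 + 2952.00 + duty 9458.11 = 95376.00
Supplier B (EXW):
CIF value = EXW price + inland to port + export clearance + origin terminal + freight + insurance = 81381.50 + 1696.65 + 309.06 + 727.88 + 4562.49 + 127.71 = 88805.29
Import duty = 88805.29 × 11.4% = 10123.80
Buyer bears (B): 1696.65 + 309.06 + 727.88 + 4562.49 + 127.71 + 849.91 + 190.47 + 1911.62 = 10375.79
Landed cost (B) = invoice 81381.50 + 10375.79 + duty 10123.80 = 101881.09
Difference = |95376.00 − 101881.09| = 6505.09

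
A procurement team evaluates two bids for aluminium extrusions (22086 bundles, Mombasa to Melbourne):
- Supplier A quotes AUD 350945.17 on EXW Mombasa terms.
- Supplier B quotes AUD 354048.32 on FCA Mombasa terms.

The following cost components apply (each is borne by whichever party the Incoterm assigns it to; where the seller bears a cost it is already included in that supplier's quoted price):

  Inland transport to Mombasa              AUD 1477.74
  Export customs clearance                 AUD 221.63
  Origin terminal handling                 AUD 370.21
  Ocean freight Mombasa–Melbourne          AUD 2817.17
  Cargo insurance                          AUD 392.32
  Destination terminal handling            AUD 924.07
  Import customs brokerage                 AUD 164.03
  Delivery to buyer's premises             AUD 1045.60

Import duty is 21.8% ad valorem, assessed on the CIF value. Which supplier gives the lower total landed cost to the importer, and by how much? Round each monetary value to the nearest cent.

Supplier A is cheaper by AUD 1709.81

Supplier A (EXW):
CIF value = EXW price + inland to port + export clearance + origin terminal + freight + insurance = 350945.17 + 1477.74 + 221.63 + 370.21 + 2817.17 + 392.32 = 356224.24
Import duty = 356224.24 × 21.8% = 77656.88
Buyer bears (A): 1477.74 + 221.63 + 370.21 + 2817.17 + 392.32 + 924.07 + 164.03 + 1045.60 = 7412.77
Landed cost (A) = invoice 350945.17 + 7412.77 + duty 77656.88 = 436014.82
Supplier B (FCA):
CIF value = FCA price + origin terminal + freight + insurance = 354048.32 + 370.21 + 2817.17 + 392.32 = 357628.02
Import duty = 357628.02 × 21.8% = 77962.91
Buyer bears (B): 370.21 + 2817.17 + 392.32 + 924.07 + 164.03 + 1045.60 = 5713.40
Landed cost (B) = invoice 354048.32 + 5713.40 + duty 77962.91 = 437724.63
Difference = |436014.82 − 437724.63| = 1709.81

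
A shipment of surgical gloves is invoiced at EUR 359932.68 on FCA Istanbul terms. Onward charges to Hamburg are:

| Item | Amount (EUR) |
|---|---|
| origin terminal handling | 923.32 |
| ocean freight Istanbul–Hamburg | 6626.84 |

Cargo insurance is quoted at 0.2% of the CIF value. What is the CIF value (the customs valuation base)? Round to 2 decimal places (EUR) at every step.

CIF value: EUR 368219.28

Let C be the CIF value. C = FCA price + pre-shipment costs + freight + 0.2% × C
C − 0.2% × C = 359932.68 + 923.32 + 6626.84
0.998 × C = 367482.84
C = 367482.84 / 0.998 = 368219.28
Insurance premium = 0.2% × 368219.28 = 736.44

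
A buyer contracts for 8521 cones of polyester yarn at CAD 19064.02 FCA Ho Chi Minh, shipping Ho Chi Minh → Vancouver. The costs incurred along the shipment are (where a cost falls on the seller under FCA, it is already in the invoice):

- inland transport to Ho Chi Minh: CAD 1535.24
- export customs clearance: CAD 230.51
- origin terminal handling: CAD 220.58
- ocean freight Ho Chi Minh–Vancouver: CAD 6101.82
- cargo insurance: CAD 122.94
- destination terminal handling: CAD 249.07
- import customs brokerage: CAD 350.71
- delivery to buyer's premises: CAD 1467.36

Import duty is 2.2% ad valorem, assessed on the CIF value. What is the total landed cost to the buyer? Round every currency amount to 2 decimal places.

Total landed cost: CAD 28137.71

FCA: the seller delivers export-cleared goods to the carrier; the buyer bears costs from that point.
Already in the invoice (seller's account under FCA): inland to port, export clearance — exclude.
CIF value = FCA price + origin terminal + freight + insurance = 19064.02 + 220.58 + 6101.82 + 122.94 = 25509.36
Import duty = 25509.36 × 2.2% = 561.21
Buyer bears: origin terminal 220.58 + freight 6101.82 + insurance 122.94 + destination terminal 249.07 + brokerage 350.71 + delivery 1467.36 + duty 561.21 = 9073.69
Landed cost = invoice 19064.02 + 9073.69 = 28137.71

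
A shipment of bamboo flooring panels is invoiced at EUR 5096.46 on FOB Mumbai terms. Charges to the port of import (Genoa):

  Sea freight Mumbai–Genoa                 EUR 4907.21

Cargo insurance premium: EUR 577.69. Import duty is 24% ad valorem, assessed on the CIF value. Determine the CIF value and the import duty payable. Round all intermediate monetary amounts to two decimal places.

CIF value: EUR 10581.36; import duty: EUR 2539.53

CIF = FOB price + freight + insurance
CIF = 5096.46 + 4907.21 + 577.69 = 10581.36
Import duty = 10581.36 × 24% = 2539.53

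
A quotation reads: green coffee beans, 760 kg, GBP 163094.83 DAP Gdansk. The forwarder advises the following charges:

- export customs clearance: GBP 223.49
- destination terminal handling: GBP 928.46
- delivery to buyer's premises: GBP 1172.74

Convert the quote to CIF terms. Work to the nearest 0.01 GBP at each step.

CIF price: GBP 160993.63

Not relevant to the conversion: export clearance — on the seller under both DAP and CIF; already in the DAP price and stays in the CIF price.
From DAP to CIF, the seller no longer bears: destination terminal, delivery.
CIF price = 163094.83 − 928.46 − 1172.74 = 160993.63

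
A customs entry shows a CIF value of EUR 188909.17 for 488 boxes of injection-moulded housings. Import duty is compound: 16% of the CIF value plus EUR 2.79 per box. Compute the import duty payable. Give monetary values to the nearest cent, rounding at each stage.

Import duty: EUR 31586.99

Ad valorem component: 188909.17 × 16% = 30225.47
Specific component: 488 × 2.79 = 1361.52
Import duty = 30225.47 + 1361.52 = 31586.99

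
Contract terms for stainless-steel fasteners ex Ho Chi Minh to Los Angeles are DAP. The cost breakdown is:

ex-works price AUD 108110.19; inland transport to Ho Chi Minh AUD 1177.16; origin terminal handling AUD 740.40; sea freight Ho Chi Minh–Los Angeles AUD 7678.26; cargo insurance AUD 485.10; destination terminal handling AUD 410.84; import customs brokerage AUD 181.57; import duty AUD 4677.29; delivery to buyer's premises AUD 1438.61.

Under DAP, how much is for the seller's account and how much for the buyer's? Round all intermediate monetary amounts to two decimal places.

Seller: AUD 120040.56; buyer: AUD 4858.86

DAP: the seller bears all costs to the named destination except import duty and clearance.
Seller's account: goods 108110.19 + inland to port 1177.16 + origin terminal 740.40 + freight 7678.26 + insurance 485.10 + destination terminal 410.84 + delivery 1438.61 = 120040.56
Buyer's account: brokerage 181.57 + duty 4677.29 = 4858.86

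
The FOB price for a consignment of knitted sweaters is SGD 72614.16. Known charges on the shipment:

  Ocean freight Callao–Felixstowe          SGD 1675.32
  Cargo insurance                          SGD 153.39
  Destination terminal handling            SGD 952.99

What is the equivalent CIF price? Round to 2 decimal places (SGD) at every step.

CIF price: SGD 74442.87

Not relevant to the conversion: destination terminal — on the buyer under both terms; not part of either seller's price.
From FOB to CIF, the seller additionally bears: freight, insurance.
CIF price = 72614.16 + 1675.32 + 153.39 = 74442.87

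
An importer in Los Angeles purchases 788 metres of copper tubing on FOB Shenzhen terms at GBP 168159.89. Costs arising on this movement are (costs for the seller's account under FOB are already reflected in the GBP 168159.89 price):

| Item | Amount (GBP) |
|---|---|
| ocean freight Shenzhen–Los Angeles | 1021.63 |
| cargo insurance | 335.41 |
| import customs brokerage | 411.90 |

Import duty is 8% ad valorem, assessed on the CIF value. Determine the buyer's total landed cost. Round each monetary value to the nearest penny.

FOB: the seller bears costs until goods are on board at the origin port; the buyer bears freight, insurance and all costs thereafter.
CIF value = FOB price + freight + insurance = 168159.89 + 1021.63 + 335.41 = 169516.93
Import duty = 169516.93 × 8% = 13561.35
Buyer bears: freight 1021.63 + insurance 335.41 + brokerage 411.90 + duty 13561.35 = 15330.29
Landed cost = invoice 168159.89 + 15330.29 = 183490.18

Total landed cost: GBP 183490.18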